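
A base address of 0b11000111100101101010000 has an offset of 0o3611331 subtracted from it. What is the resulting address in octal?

0o25134167

0b11000111100101101010000 = 0o30745520 in octal.
Subtract column by column in base 8:
  0-1 → 7 (borrow)
  2-3-1 → 6 (borrow)
  5-3-1 → 1
  5-1 → 4
  4-1 → 3
  7-6 → 1
  0-3 → 5 (borrow)
  3-0-1 → 2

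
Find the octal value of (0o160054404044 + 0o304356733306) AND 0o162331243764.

Add column by column in base 8, right to left:
  4+6 = 2 carry 1
  4+0+1 = 5
  0+3 = 3
  4+3 = 7
  0+3 = 3
  4+7 = 3 carry 1
  4+6+1 = 3 carry 1
  5+5+1 = 3 carry 1
  0+3+1 = 4
  0+4 = 4
  6+0 = 6
  1+3 = 4
Sum = 0o464433337352; now AND with 0o162331243764:
  4&1=0, 6&6=6, 4&2=0, 4&3=0, 3&3=3, 3&1=1, 3&2=2, 3&4=0, 7&3=3, 3&7=3, 5&6=4, 2&4=0

0o60031203340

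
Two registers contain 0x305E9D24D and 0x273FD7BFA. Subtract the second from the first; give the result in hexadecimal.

Subtract column by column in base 16:
  D-A → 3
  4-F → 5 (borrow)
  2-B-1 → 6 (borrow)
  D-7-1 → 5
  9-D → C (borrow)
  E-F-1 → E (borrow)
  5-3-1 → 1
  0-7 → 9 (borrow)
  3-2-1 → 0

0x91EC5653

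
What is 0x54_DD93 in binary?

0b10101001101110110010011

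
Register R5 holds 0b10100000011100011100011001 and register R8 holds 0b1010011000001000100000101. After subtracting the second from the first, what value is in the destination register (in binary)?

0b1001101011011011000010100

Subtract column by column in base 2:
  1-1 → 0
  0-0 → 0
  0-1 → 1 (borrow)
  1-0-1 → 0
  1-0 → 1
  0-0 → 0
  0-0 → 0
  0-0 → 0
  1-1 → 0
  1-0 → 1
  1-0 → 1
  0-0 → 0
  0-1 → 1 (borrow)
  0-0-1 → 1 (borrow)
  1-0-1 → 0
  1-0 → 1
  1-0 → 1
  0-0 → 0
  0-1 → 1 (borrow)
  0-1-1 → 0 (borrow)
  0-0-1 → 1 (borrow)
  0-0-1 → 1 (borrow)
  0-1-1 → 0 (borrow)
  1-0-1 → 0
  0-1 → 1 (borrow)
  1-0-1 → 0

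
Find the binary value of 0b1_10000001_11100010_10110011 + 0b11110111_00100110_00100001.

0b10011110010000100011010100

Add column by column in base 2, right to left:
  1+1 = 0 carry 1
  1+0+1 = 0 carry 1
  0+0+1 = 1
  0+0 = 0
  1+0 = 1
  1+1 = 0 carry 1
  0+0+1 = 1
  1+0 = 1
  0+0 = 0
  1+1 = 0 carry 1
  0+1+1 = 0 carry 1
  0+0+1 = 1
  0+0 = 0
  1+1 = 0 carry 1
  1+0+1 = 0 carry 1
  1+0+1 = 0 carry 1
  1+1+1 = 1 carry 1
  0+1+1 = 0 carry 1
  0+1+1 = 0 carry 1
  0+0+1 = 1
  0+1 = 1
  0+1 = 1
  0+1 = 1
  1+1 = 0 carry 1
  1+0+1 = 0 carry 1
  final carry 1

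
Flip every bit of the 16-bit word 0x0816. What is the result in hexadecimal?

Each hex digit d becomes F−d:
  0→F, 8→7, 1→E, 6→9

0xF7E9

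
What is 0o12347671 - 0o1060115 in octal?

Subtract column by column in base 8:
  1-5 → 4 (borrow)
  7-1-1 → 5
  6-1 → 5
  7-0 → 7
  4-6 → 6 (borrow)
  3-0-1 → 2
  2-1 → 1
  1-0 → 1

0o11267554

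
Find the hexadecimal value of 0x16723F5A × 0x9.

Multiply each base-16 digit by 9, carrying:
  A×9 = 90 → write A carry 5
  5×9+5 = 50 → write 2 carry 3
  F×9+3 = 138 → write A carry 8
  3×9+8 = 35 → write 3 carry 2
  2×9+2 = 20 → write 4 carry 1
  7×9+1 = 64 → write 0 carry 4
  6×9+4 = 58 → write A carry 3
  1×9+3 = 12 → write C

0xCA043A2A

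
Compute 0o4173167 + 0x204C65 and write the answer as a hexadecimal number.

0x3142DC

0o4173167 = 0x10F677 in hexadecimal.
Add column by column in base 16, right to left:
  7+5 = C
  7+6 = D
  6+C = 2 carry 1
  F+4+1 = 4 carry 1
  0+0+1 = 1
  1+2 = 3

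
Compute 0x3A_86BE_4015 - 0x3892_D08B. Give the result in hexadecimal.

Subtract column by column in base 16:
  5-B → A (borrow)
  1-8-1 → 8 (borrow)
  0-0-1 → F (borrow)
  4-D-1 → 6 (borrow)
  E-2-1 → B
  B-9 → 2
  6-8 → E (borrow)
  8-3-1 → 4
  A-0 → A
  3-0 → 3

0x3A4E2B6F8A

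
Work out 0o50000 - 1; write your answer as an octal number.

The trailing 4 digits are 0, so subtracting 1 borrows through: they become 7 and the next digit up decrements.

0o47777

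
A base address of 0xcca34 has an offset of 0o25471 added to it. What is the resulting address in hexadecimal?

0o25471 = 0x2b39 in hexadecimal.
Add column by column in base 16, right to left:
  4+9 = d
  3+3 = 6
  a+b = 5 carry 1
  c+2+1 = f
  c+0 = c

0xcf56d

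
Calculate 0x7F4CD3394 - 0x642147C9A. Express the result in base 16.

Subtract column by column in base 16:
  4-A → A (borrow)
  9-9-1 → F (borrow)
  3-C-1 → 6 (borrow)
  3-7-1 → B (borrow)
  D-4-1 → 8
  C-1 → B
  4-2 → 2
  F-4 → B
  7-6 → 1

0x1B2B8B6FA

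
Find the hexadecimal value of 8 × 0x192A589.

Multiply each base-16 digit by 8, carrying:
  9×8 = 72 → write 8 carry 4
  8×8+4 = 68 → write 4 carry 4
  5×8+4 = 44 → write C carry 2
  A×8+2 = 82 → write 2 carry 5
  2×8+5 = 21 → write 5 carry 1
  9×8+1 = 73 → write 9 carry 4
  1×8+4 = 12 → write C

0xC952C48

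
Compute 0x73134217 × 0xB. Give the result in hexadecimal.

Multiply each base-16 digit by 11, carrying:
  7×11 = 77 → write D carry 4
  1×11+4 = 15 → write F
  2×11 = 22 → write 6 carry 1
  4×11+1 = 45 → write D carry 2
  3×11+2 = 35 → write 3 carry 2
  1×11+2 = 13 → write D
  3×11 = 33 → write 1 carry 2
  7×11+2 = 79 → write F carry 4
  remaining carry: 4

0x4F1D3D6FD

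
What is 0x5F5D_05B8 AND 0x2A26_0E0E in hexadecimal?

0x0A040408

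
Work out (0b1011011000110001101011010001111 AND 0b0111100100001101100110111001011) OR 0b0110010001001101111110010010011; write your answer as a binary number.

0b111010001001101111110010011011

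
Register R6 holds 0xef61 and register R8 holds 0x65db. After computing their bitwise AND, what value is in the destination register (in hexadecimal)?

AND each hex digit independently (no carries):
  e&6=6, f&5=5, 6&d=4, 1&b=1

0x6541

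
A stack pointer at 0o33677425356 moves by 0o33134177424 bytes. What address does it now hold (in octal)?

Add column by column in base 8, right to left:
  6+4 = 2 carry 1
  5+2+1 = 0 carry 1
  3+4+1 = 0 carry 1
  5+7+1 = 5 carry 1
  2+7+1 = 2 carry 1
  4+1+1 = 6
  7+4 = 3 carry 1
  7+3+1 = 3 carry 1
  6+1+1 = 0 carry 1
  3+3+1 = 7
  3+3 = 6

0o67033625002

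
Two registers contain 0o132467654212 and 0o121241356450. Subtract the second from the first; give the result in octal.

Subtract column by column in base 8:
  2-0 → 2
  1-5 → 4 (borrow)
  2-4-1 → 5 (borrow)
  4-6-1 → 5 (borrow)
  5-5-1 → 7 (borrow)
  6-3-1 → 2
  7-1 → 6
  6-4 → 2
  4-2 → 2
  2-1 → 1
  3-2 → 1
  1-1 → 0

0o11226275542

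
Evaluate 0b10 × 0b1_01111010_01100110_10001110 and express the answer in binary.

0b10111101001100110100011100

Multiply each base-2 digit by 2, carrying:
  0×2 = 0 → write 0
  1×2 = 2 → write 0 carry 1
  1×2+1 = 3 → write 1 carry 1
  1×2+1 = 3 → write 1 carry 1
  0×2+1 = 1 → write 1
  0×2 = 0 → write 0
  0×2 = 0 → write 0
  1×2 = 2 → write 0 carry 1
  0×2+1 = 1 → write 1
  1×2 = 2 → write 0 carry 1
  1×2+1 = 3 → write 1 carry 1
  0×2+1 = 1 → write 1
  0×2 = 0 → write 0
  1×2 = 2 → write 0 carry 1
  1×2+1 = 3 → write 1 carry 1
  0×2+1 = 1 → write 1
  0×2 = 0 → write 0
  1×2 = 2 → write 0 carry 1
  0×2+1 = 1 → write 1
  1×2 = 2 → write 0 carry 1
  1×2+1 = 3 → write 1 carry 1
  1×2+1 = 3 → write 1 carry 1
  1×2+1 = 3 → write 1 carry 1
  0×2+1 = 1 → write 1
  1×2 = 2 → write 0 carry 1
  remaining carry: 1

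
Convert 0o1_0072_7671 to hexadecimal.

Each octal digit is 3 bits: 1=001 0=000 0=000 7=111 2=010 7=111 6=110 7=111 1=001.
Group the bits into nibbles: 0001 0000 0011 1010 1111 1011 1001 → 103afb9.

0x103afb9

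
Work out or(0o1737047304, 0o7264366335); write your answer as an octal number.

0o7777367335

OR each oct digit independently (no carries):
  1|7=7, 7|2=7, 3|6=7, 7|4=7, 0|3=3, 4|6=6, 7|6=7, 3|3=3, 0|3=3, 4|5=5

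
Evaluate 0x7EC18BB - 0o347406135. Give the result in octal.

0x7EC18BB = 0o773014273 in octal.
Subtract column by column in base 8:
  3-5 → 6 (borrow)
  7-3-1 → 3
  2-1 → 1
  4-6 → 6 (borrow)
  1-0-1 → 0
  0-4 → 4 (borrow)
  3-7-1 → 3 (borrow)
  7-4-1 → 2
  7-3 → 4

0o423406136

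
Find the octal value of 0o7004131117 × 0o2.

Multiply each base-8 digit by 2, carrying:
  7×2 = 14 → write 6 carry 1
  1×2+1 = 3 → write 3
  1×2 = 2 → write 2
  1×2 = 2 → write 2
  3×2 = 6 → write 6
  1×2 = 2 → write 2
  4×2 = 8 → write 0 carry 1
  0×2+1 = 1 → write 1
  0×2 = 0 → write 0
  7×2 = 14 → write 6 carry 1
  remaining carry: 1

0o16010262236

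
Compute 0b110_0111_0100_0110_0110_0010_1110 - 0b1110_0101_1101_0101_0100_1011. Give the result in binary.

0b101100011101001000011100011

Subtract column by column in base 2:
  0-1 → 1 (borrow)
  1-1-1 → 1 (borrow)
  1-0-1 → 0
  1-1 → 0
  0-0 → 0
  1-0 → 1
  0-1 → 1 (borrow)
  0-0-1 → 1 (borrow)
  0-1-1 → 0 (borrow)
  1-0-1 → 0
  1-1 → 0
  0-0 → 0
  0-1 → 1 (borrow)
  1-0-1 → 0
  1-1 → 0
  0-1 → 1 (borrow)
  0-1-1 → 0 (borrow)
  0-0-1 → 1 (borrow)
  1-1-1 → 1 (borrow)
  0-0-1 → 1 (borrow)
  1-0-1 → 0
  1-1 → 0
  1-1 → 0
  0-1 → 1 (borrow)
  0-0-1 → 1 (borrow)
  1-0-1 → 0
  1-0 → 1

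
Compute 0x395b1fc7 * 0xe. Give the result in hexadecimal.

0x322fbbce2

Multiply each base-16 digit by 14, carrying:
  7×14 = 98 → write 2 carry 6
  c×14+6 = 174 → write e carry 10
  f×14+10 = 220 → write c carry 13
  1×14+13 = 27 → write b carry 1
  b×14+1 = 155 → write b carry 9
  5×14+9 = 79 → write f carry 4
  9×14+4 = 130 → write 2 carry 8
  3×14+8 = 50 → write 2 carry 3
  remaining carry: 3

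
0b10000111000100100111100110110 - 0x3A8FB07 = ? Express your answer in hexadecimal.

0xD39542F

0b10000111000100100111100110110 = 0x10E24F36 in hexadecimal.
Subtract column by column in base 16:
  6-7 → F (borrow)
  3-0-1 → 2
  F-B → 4
  4-F → 5 (borrow)
  2-8-1 → 9 (borrow)
  E-A-1 → 3
  0-3 → D (borrow)
  1-0-1 → 0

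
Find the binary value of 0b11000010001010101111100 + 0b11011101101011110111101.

Add column by column in base 2, right to left:
  0+1 = 1
  0+0 = 0
  1+1 = 0 carry 1
  1+1+1 = 1 carry 1
  1+1+1 = 1 carry 1
  1+1+1 = 1 carry 1
  1+0+1 = 0 carry 1
  0+1+1 = 0 carry 1
  1+1+1 = 1 carry 1
  0+1+1 = 0 carry 1
  1+1+1 = 1 carry 1
  0+0+1 = 1
  1+1 = 0 carry 1
  0+0+1 = 1
  0+1 = 1
  0+1 = 1
  1+0 = 1
  0+1 = 1
  0+1 = 1
  0+1 = 1
  0+0 = 0
  1+1 = 0 carry 1
  1+1+1 = 1 carry 1
  final carry 1

0b110011111110110100111001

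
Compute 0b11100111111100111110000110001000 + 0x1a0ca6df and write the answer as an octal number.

0b11100111111100111110000110001000 = 0o34774760610 in octal.
0x1a0ca6df = 0o3203123337 in octal.
Add column by column in base 8, right to left:
  0+7 = 7
  1+3 = 4
  6+3 = 1 carry 1
  0+3+1 = 4
  6+2 = 0 carry 1
  7+1+1 = 1 carry 1
  4+3+1 = 0 carry 1
  7+0+1 = 0 carry 1
  7+2+1 = 2 carry 1
  4+3+1 = 0 carry 1
  3+0+1 = 4

0o40200104147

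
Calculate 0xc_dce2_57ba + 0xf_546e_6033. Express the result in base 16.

0x1c3150b7ed

Add column by column in base 16, right to left:
  a+3 = d
  b+3 = e
  7+0 = 7
  5+6 = b
  2+e = 0 carry 1
  e+6+1 = 5 carry 1
  c+4+1 = 1 carry 1
  d+5+1 = 3 carry 1
  c+f+1 = c carry 1
  final carry 1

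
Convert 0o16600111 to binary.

0b1110110000000001001001

Each octal digit is 3 bits: 1=001 6=110 6=110 0=000 0=000 1=001 1=001 1=001.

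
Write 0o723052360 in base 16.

Each octal digit is 3 bits: 7=111 2=010 3=011 0=000 5=101 2=010 3=011 6=110 0=000.
Group the bits into nibbles: 0111 0100 1100 0101 0100 1111 0000 → 74C54F0.

0x74C54F0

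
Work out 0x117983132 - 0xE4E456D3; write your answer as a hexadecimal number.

Subtract column by column in base 16:
  2-3 → F (borrow)
  3-D-1 → 5 (borrow)
  1-6-1 → A (borrow)
  3-5-1 → D (borrow)
  8-4-1 → 3
  9-E → B (borrow)
  7-4-1 → 2
  1-E → 3 (borrow)
  1-0-1 → 0

0x32B3DA5F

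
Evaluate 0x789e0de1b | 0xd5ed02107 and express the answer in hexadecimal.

0xfdff0ff1f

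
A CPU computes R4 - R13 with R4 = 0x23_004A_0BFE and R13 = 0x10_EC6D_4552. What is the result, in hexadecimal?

0x1213DCC6AC

Subtract column by column in base 16:
  E-2 → C
  F-5 → A
  B-5 → 6
  0-4 → C (borrow)
  A-D-1 → C (borrow)
  4-6-1 → D (borrow)
  0-C-1 → 3 (borrow)
  0-E-1 → 1 (borrow)
  3-0-1 → 2
  2-1 → 1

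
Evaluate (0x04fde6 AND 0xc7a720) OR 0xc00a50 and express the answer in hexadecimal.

0x04fde6 AND 0xc7a720 = 0x04a520.
Then OR with 0xc00a50.

0xc4af70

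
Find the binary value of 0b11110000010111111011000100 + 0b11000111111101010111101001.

Add column by column in base 2, right to left:
  0+1 = 1
  0+0 = 0
  1+0 = 1
  0+1 = 1
  0+0 = 0
  0+1 = 1
  1+1 = 0 carry 1
  1+1+1 = 1 carry 1
  0+1+1 = 0 carry 1
  1+0+1 = 0 carry 1
  1+1+1 = 1 carry 1
  1+0+1 = 0 carry 1
  1+1+1 = 1 carry 1
  1+0+1 = 0 carry 1
  1+1+1 = 1 carry 1
  0+1+1 = 0 carry 1
  1+1+1 = 1 carry 1
  0+1+1 = 0 carry 1
  0+1+1 = 0 carry 1
  0+1+1 = 0 carry 1
  0+1+1 = 0 carry 1
  0+0+1 = 1
  1+0 = 1
  1+0 = 1
  1+1 = 0 carry 1
  1+1+1 = 1 carry 1
  final carry 1

0b110111000010101010010101101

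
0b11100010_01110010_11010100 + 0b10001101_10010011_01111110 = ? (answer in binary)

Add column by column in base 2, right to left:
  0+0 = 0
  0+1 = 1
  1+1 = 0 carry 1
  0+1+1 = 0 carry 1
  1+1+1 = 1 carry 1
  0+1+1 = 0 carry 1
  1+1+1 = 1 carry 1
  1+0+1 = 0 carry 1
  0+1+1 = 0 carry 1
  1+1+1 = 1 carry 1
  0+0+1 = 1
  0+0 = 0
  1+1 = 0 carry 1
  1+0+1 = 0 carry 1
  1+0+1 = 0 carry 1
  0+1+1 = 0 carry 1
  0+1+1 = 0 carry 1
  1+0+1 = 0 carry 1
  0+1+1 = 0 carry 1
  0+1+1 = 0 carry 1
  0+0+1 = 1
  1+0 = 1
  1+0 = 1
  1+1 = 0 carry 1
  final carry 1

0b1011100000000011001010010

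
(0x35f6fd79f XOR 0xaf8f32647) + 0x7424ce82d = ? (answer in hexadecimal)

0x10e9e9da05

First 0x35f6fd79f XOR 0xaf8f32647 = 0x9a79cf1d8.
Add column by column in base 16, right to left:
  8+d = 5 carry 1
  d+2+1 = 0 carry 1
  1+8+1 = a
  f+e = d carry 1
  c+c+1 = 9 carry 1
  9+4+1 = e
  7+2 = 9
  a+4 = e
  9+7 = 0 carry 1
  final carry 1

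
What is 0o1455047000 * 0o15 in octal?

0o24511773000

Multiply each base-8 digit by 13, carrying:
  0×13 = 0 → write 0
  0×13 = 0 → write 0
  0×13 = 0 → write 0
  7×13 = 91 → write 3 carry 11
  4×13+11 = 63 → write 7 carry 7
  0×13+7 = 7 → write 7
  5×13 = 65 → write 1 carry 8
  5×13+8 = 73 → write 1 carry 9
  4×13+9 = 61 → write 5 carry 7
  1×13+7 = 20 → write 4 carry 2
  remaining carry: 2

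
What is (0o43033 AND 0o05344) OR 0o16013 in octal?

0o17013

0o43033 AND 0o05344 = 0o01000.
Then OR with 0o16013.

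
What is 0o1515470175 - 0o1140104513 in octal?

0o355363462

Subtract column by column in base 8:
  5-3 → 2
  7-1 → 6
  1-5 → 4 (borrow)
  0-4-1 → 3 (borrow)
  7-0-1 → 6
  4-1 → 3
  5-0 → 5
  1-4 → 5 (borrow)
  5-1-1 → 3
  1-1 → 0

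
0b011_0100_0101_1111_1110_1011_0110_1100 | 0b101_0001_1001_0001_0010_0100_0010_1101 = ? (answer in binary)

OR bit by bit (1 where either bit is 1):
  0110100010111111110101101101100
| 1010001100100010010010000101101
= 1110101110111111110111101101101

0b1110101110111111110111101101101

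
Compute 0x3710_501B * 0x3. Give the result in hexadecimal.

0xA530F051

Multiply each base-16 digit by 3, carrying:
  B×3 = 33 → write 1 carry 2
  1×3+2 = 5 → write 5
  0×3 = 0 → write 0
  5×3 = 15 → write F
  0×3 = 0 → write 0
  1×3 = 3 → write 3
  7×3 = 21 → write 5 carry 1
  3×3+1 = 10 → write A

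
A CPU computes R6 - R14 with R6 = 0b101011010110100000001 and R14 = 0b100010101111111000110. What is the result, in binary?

Subtract column by column in base 2:
  1-0 → 1
  0-1 → 1 (borrow)
  0-1-1 → 0 (borrow)
  0-0-1 → 1 (borrow)
  0-0-1 → 1 (borrow)
  0-0-1 → 1 (borrow)
  0-1-1 → 0 (borrow)
  0-1-1 → 0 (borrow)
  1-1-1 → 1 (borrow)
  0-1-1 → 0 (borrow)
  1-1-1 → 1 (borrow)
  1-1-1 → 1 (borrow)
  0-1-1 → 0 (borrow)
  1-0-1 → 0
  0-1 → 1 (borrow)
  1-0-1 → 0
  1-1 → 0
  0-0 → 0
  1-0 → 1
  0-0 → 0
  1-1 → 0

0b1000100110100111011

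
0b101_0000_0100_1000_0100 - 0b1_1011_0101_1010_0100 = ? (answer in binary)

0b110100111011100000

Subtract column by column in base 2:
  0-0 → 0
  0-0 → 0
  1-1 → 0
  0-0 → 0
  0-0 → 0
  0-1 → 1 (borrow)
  0-0-1 → 1 (borrow)
  1-1-1 → 1 (borrow)
  0-1-1 → 0 (borrow)
  0-0-1 → 1 (borrow)
  1-1-1 → 1 (borrow)
  0-0-1 → 1 (borrow)
  0-1-1 → 0 (borrow)
  0-1-1 → 0 (borrow)
  0-0-1 → 1 (borrow)
  0-1-1 → 0 (borrow)
  1-1-1 → 1 (borrow)
  0-0-1 → 1 (borrow)
  1-0-1 → 0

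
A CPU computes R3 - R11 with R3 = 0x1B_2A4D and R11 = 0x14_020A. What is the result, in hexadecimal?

0x72843

Subtract column by column in base 16:
  D-A → 3
  4-0 → 4
  A-2 → 8
  2-0 → 2
  B-4 → 7
  1-1 → 0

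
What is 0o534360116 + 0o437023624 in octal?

0o1173403742

Add column by column in base 8, right to left:
  6+4 = 2 carry 1
  1+2+1 = 4
  1+6 = 7
  0+3 = 3
  6+2 = 0 carry 1
  3+0+1 = 4
  4+7 = 3 carry 1
  3+3+1 = 7
  5+4 = 1 carry 1
  final carry 1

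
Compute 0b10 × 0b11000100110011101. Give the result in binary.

Multiply each base-2 digit by 2, carrying:
  1×2 = 2 → write 0 carry 1
  0×2+1 = 1 → write 1
  1×2 = 2 → write 0 carry 1
  1×2+1 = 3 → write 1 carry 1
  1×2+1 = 3 → write 1 carry 1
  0×2+1 = 1 → write 1
  0×2 = 0 → write 0
  1×2 = 2 → write 0 carry 1
  1×2+1 = 3 → write 1 carry 1
  0×2+1 = 1 → write 1
  0×2 = 0 → write 0
  1×2 = 2 → write 0 carry 1
  0×2+1 = 1 → write 1
  0×2 = 0 → write 0
  0×2 = 0 → write 0
  1×2 = 2 → write 0 carry 1
  1×2+1 = 3 → write 1 carry 1
  remaining carry: 1

0b110001001100111010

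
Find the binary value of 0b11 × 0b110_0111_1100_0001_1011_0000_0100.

Multiply each base-2 digit by 3, carrying:
  0×3 = 0 → write 0
  0×3 = 0 → write 0
  1×3 = 3 → write 1 carry 1
  0×3+1 = 1 → write 1
  0×3 = 0 → write 0
  0×3 = 0 → write 0
  0×3 = 0 → write 0
  0×3 = 0 → write 0
  1×3 = 3 → write 1 carry 1
  1×3+1 = 4 → write 0 carry 2
  0×3+2 = 2 → write 0 carry 1
  1×3+1 = 4 → write 0 carry 2
  1×3+2 = 5 → write 1 carry 2
  0×3+2 = 2 → write 0 carry 1
  0×3+1 = 1 → write 1
  0×3 = 0 → write 0
  0×3 = 0 → write 0
  0×3 = 0 → write 0
  1×3 = 3 → write 1 carry 1
  1×3+1 = 4 → write 0 carry 2
  1×3+2 = 5 → write 1 carry 2
  1×3+2 = 5 → write 1 carry 2
  1×3+2 = 5 → write 1 carry 2
  0×3+2 = 2 → write 0 carry 1
  0×3+1 = 1 → write 1
  1×3 = 3 → write 1 carry 1
  1×3+1 = 4 → write 0 carry 2
  remaining carry: 10

0b10011011101000101000100001100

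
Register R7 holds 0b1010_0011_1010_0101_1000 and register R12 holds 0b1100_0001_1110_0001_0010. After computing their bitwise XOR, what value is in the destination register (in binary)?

0b01100010010001001010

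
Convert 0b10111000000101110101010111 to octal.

Group the bits in threes: 010 111 000 000 101 110 101 010 111 → 270056527.

0o270056527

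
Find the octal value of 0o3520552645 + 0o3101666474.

0o6622441341

Add column by column in base 8, right to left:
  5+4 = 1 carry 1
  4+7+1 = 4 carry 1
  6+4+1 = 3 carry 1
  2+6+1 = 1 carry 1
  5+6+1 = 4 carry 1
  5+6+1 = 4 carry 1
  0+1+1 = 2
  2+0 = 2
  5+1 = 6
  3+3 = 6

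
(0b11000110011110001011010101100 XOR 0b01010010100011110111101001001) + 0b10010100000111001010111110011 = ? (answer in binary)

0b100101001000101000111111011000

First 0b11000110011110001011010101100 XOR 0b01010010100011110111101001001 = 0b10010100111101111100111100101.
Add column by column in base 2, right to left:
  1+1 = 0 carry 1
  0+1+1 = 0 carry 1
  1+0+1 = 0 carry 1
  0+0+1 = 1
  0+1 = 1
  1+1 = 0 carry 1
  1+1+1 = 1 carry 1
  1+1+1 = 1 carry 1
  1+1+1 = 1 carry 1
  0+0+1 = 1
  0+1 = 1
  1+0 = 1
  1+1 = 0 carry 1
  1+0+1 = 0 carry 1
  1+0+1 = 0 carry 1
  1+1+1 = 1 carry 1
  0+1+1 = 0 carry 1
  1+1+1 = 1 carry 1
  1+0+1 = 0 carry 1
  1+0+1 = 0 carry 1
  1+0+1 = 0 carry 1
  0+0+1 = 1
  0+0 = 0
  1+1 = 0 carry 1
  0+0+1 = 1
  1+1 = 0 carry 1
  0+0+1 = 1
  0+0 = 0
  1+1 = 0 carry 1
  final carry 1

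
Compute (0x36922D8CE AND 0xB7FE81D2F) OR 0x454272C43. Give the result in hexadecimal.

0x36922D8CE AND 0xB7FE81D2F = 0x36920180E.
Then OR with 0x454272C43.

0x77D273C4F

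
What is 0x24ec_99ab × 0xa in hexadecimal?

Multiply each base-16 digit by 10, carrying:
  b×10 = 110 → write e carry 6
  a×10+6 = 106 → write a carry 6
  9×10+6 = 96 → write 0 carry 6
  9×10+6 = 96 → write 0 carry 6
  c×10+6 = 126 → write e carry 7
  e×10+7 = 147 → write 3 carry 9
  4×10+9 = 49 → write 1 carry 3
  2×10+3 = 23 → write 7 carry 1
  remaining carry: 1

0x1713e00ae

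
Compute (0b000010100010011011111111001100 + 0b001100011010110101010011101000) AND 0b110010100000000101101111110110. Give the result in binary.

0b10100000000001000010110100

Add column by column in base 2, right to left:
  0+0 = 0
  0+0 = 0
  1+0 = 1
  1+1 = 0 carry 1
  0+0+1 = 1
  0+1 = 1
  1+1 = 0 carry 1
  1+1+1 = 1 carry 1
  1+0+1 = 0 carry 1
  1+0+1 = 0 carry 1
  1+1+1 = 1 carry 1
  1+0+1 = 0 carry 1
  1+1+1 = 1 carry 1
  1+0+1 = 0 carry 1
  0+1+1 = 0 carry 1
  1+0+1 = 0 carry 1
  1+1+1 = 1 carry 1
  0+1+1 = 0 carry 1
  0+0+1 = 1
  1+1 = 0 carry 1
  0+0+1 = 1
  0+1 = 1
  0+1 = 1
  1+0 = 1
  0+0 = 0
  1+0 = 1
  0+1 = 1
  0+1 = 1
Sum = 0b1110111101010001010010110100; now AND with 0b110010100000000101101111110110:
  001110111101010001010010110100
& 110010100000000101101111110110
= 000010100000000001000010110100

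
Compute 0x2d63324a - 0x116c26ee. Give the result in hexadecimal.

0x1bf70b5c

Subtract column by column in base 16:
  a-e → c (borrow)
  4-e-1 → 5 (borrow)
  2-6-1 → b (borrow)
  3-2-1 → 0
  3-c → 7 (borrow)
  6-6-1 → f (borrow)
  d-1-1 → b
  2-1 → 1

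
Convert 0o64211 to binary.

Each octal digit is 3 bits: 6=110 4=100 2=010 1=001 1=001.

0b110100010001001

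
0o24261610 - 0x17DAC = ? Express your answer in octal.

0x17DAC = 0o276654 in octal.
Subtract column by column in base 8:
  0-4 → 4 (borrow)
  1-5-1 → 3 (borrow)
  6-6-1 → 7 (borrow)
  1-6-1 → 2 (borrow)
  6-7-1 → 6 (borrow)
  2-2-1 → 7 (borrow)
  4-0-1 → 3
  2-0 → 2

0o23762734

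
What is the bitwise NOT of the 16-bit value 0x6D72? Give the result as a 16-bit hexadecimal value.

0x928D

Each hex digit d becomes F−d:
  6→9, D→2, 7→8, 2→D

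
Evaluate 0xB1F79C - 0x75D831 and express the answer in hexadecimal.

Subtract column by column in base 16:
  C-1 → B
  9-3 → 6
  7-8 → F (borrow)
  F-D-1 → 1
  1-5 → C (borrow)
  B-7-1 → 3

0x3C1F6B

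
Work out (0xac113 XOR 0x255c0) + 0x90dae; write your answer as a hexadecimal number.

First 0xac113 XOR 0x255c0 = 0x894d3.
Add column by column in base 16, right to left:
  3+e = 1 carry 1
  d+a+1 = 8 carry 1
  4+d+1 = 2 carry 1
  9+0+1 = a
  8+9 = 1 carry 1
  final carry 1

0x11a281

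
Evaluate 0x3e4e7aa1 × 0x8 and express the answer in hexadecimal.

0x1f273d508

Multiply each base-16 digit by 8, carrying:
  1×8 = 8 → write 8
  a×8 = 80 → write 0 carry 5
  a×8+5 = 85 → write 5 carry 5
  7×8+5 = 61 → write d carry 3
  e×8+3 = 115 → write 3 carry 7
  4×8+7 = 39 → write 7 carry 2
  e×8+2 = 114 → write 2 carry 7
  3×8+7 = 31 → write f carry 1
  remaining carry: 1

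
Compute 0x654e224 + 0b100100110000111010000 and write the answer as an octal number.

0o631641764

0x654e224 = 0o625161044 in octal.
0b100100110000111010000 = 0o4460720 in octal.
Add column by column in base 8, right to left:
  4+0 = 4
  4+2 = 6
  0+7 = 7
  1+0 = 1
  6+6 = 4 carry 1
  1+4+1 = 6
  5+4 = 1 carry 1
  2+0+1 = 3
  6+0 = 6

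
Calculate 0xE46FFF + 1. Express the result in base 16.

0xE47000

The trailing 3 digits are F (max in base 16), so adding 1 cascades: they roll to 0 and the next digit up increments.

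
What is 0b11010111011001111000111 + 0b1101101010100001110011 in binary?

0b101000100101110000111010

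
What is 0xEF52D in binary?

Expand each hex digit to 4 bits: E=1110 F=1111 5=0101 2=0010 D=1101.

0b11101111010100101101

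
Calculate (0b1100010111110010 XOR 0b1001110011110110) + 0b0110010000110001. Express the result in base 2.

0b1011110100110101

First 0b1100010111110010 XOR 0b1001110011110110 = 0b0101100100000100.
Add column by column in base 2, right to left:
  0+1 = 1
  0+0 = 0
  1+0 = 1
  0+0 = 0
  0+1 = 1
  0+1 = 1
  0+0 = 0
  0+0 = 0
  1+0 = 1
  0+0 = 0
  0+1 = 1
  1+0 = 1
  1+0 = 1
  0+1 = 1
  1+1 = 0 carry 1
  final carry 1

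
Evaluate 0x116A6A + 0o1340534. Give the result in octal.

0o5625706

0x116A6A = 0o4265152 in octal.
Add column by column in base 8, right to left:
  2+4 = 6
  5+3 = 0 carry 1
  1+5+1 = 7
  5+0 = 5
  6+4 = 2 carry 1
  2+3+1 = 6
  4+1 = 5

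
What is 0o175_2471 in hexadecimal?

0x7D539

Each octal digit is 3 bits: 1=001 7=111 5=101 2=010 4=100 7=111 1=001.
Group the bits into nibbles: 0111 1101 0101 0011 1001 → 7D539.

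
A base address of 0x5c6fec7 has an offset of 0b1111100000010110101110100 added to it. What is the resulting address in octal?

0o755626073

0x5c6fec7 = 0o561577307 in octal.
0b1111100000010110101110100 = 0o174026564 in octal.
Add column by column in base 8, right to left:
  7+4 = 3 carry 1
  0+6+1 = 7
  3+5 = 0 carry 1
  7+6+1 = 6 carry 1
  7+2+1 = 2 carry 1
  5+0+1 = 6
  1+4 = 5
  6+7 = 5 carry 1
  5+1+1 = 7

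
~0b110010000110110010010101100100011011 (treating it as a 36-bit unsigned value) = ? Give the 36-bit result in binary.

Invert each bit: 110010000110110010010101100100011011 → 001101111001001101101010011011100100.

0b001101111001001101101010011011100100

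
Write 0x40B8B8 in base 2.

Expand each hex digit to 4 bits: 4=0100 0=0000 B=1011 8=1000 B=1011 8=1000.

0b10000001011100010111000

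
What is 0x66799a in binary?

0b11001100111100110011010

Expand each hex digit to 4 bits: 6=0110 6=0110 7=0111 9=1001 9=1001 a=1010.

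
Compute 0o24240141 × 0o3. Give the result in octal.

Multiply each base-8 digit by 3, carrying:
  1×3 = 3 → write 3
  4×3 = 12 → write 4 carry 1
  1×3+1 = 4 → write 4
  0×3 = 0 → write 0
  4×3 = 12 → write 4 carry 1
  2×3+1 = 7 → write 7
  4×3 = 12 → write 4 carry 1
  2×3+1 = 7 → write 7

0o74740443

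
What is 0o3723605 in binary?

0b11111010011110000101

Each octal digit is 3 bits: 3=011 7=111 2=010 3=011 6=110 0=000 5=101.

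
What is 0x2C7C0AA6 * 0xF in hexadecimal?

Multiply each base-16 digit by 15, carrying:
  6×15 = 90 → write A carry 5
  A×15+5 = 155 → write B carry 9
  A×15+9 = 159 → write F carry 9
  0×15+9 = 9 → write 9
  C×15 = 180 → write 4 carry 11
  7×15+11 = 116 → write 4 carry 7
  C×15+7 = 187 → write B carry 11
  2×15+11 = 41 → write 9 carry 2
  remaining carry: 2

0x29B449FBA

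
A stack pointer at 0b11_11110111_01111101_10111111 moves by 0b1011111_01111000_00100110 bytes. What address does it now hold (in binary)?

0b100010101101111010111100101

Add column by column in base 2, right to left:
  1+0 = 1
  1+1 = 0 carry 1
  1+1+1 = 1 carry 1
  1+0+1 = 0 carry 1
  1+0+1 = 0 carry 1
  1+1+1 = 1 carry 1
  0+0+1 = 1
  1+0 = 1
  1+0 = 1
  0+0 = 0
  1+0 = 1
  1+1 = 0 carry 1
  1+1+1 = 1 carry 1
  1+1+1 = 1 carry 1
  1+1+1 = 1 carry 1
  0+0+1 = 1
  1+1 = 0 carry 1
  1+1+1 = 1 carry 1
  1+1+1 = 1 carry 1
  0+1+1 = 0 carry 1
  1+1+1 = 1 carry 1
  1+0+1 = 0 carry 1
  1+1+1 = 1 carry 1
  1+0+1 = 0 carry 1
  1+0+1 = 0 carry 1
  1+0+1 = 0 carry 1
  final carry 1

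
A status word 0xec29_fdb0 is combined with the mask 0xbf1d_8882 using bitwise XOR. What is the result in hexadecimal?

0x53347532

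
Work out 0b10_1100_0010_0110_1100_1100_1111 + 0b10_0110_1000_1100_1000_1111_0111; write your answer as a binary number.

0b101001010110011010111000110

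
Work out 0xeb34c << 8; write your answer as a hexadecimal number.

Shifting left by 8 bits = 2 hex digits: append 2 zeros.

0xeb34c00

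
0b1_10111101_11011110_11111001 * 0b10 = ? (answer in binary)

0b11011110111011110111110010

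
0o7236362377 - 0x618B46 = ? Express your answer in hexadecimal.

0o7236362377 = 0x3A79E4FF in hexadecimal.
Subtract column by column in base 16:
  F-6 → 9
  F-4 → B
  4-B → 9 (borrow)
  E-8-1 → 5
  9-1 → 8
  7-6 → 1
  A-0 → A
  3-0 → 3

0x3A1859B9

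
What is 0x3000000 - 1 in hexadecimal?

The trailing 6 digits are 0, so subtracting 1 borrows through: they become F and the next digit up decrements.

0x2FFFFFF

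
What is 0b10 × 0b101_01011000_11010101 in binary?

0b10101011000110101010

Multiply each base-2 digit by 2, carrying:
  1×2 = 2 → write 0 carry 1
  0×2+1 = 1 → write 1
  1×2 = 2 → write 0 carry 1
  0×2+1 = 1 → write 1
  1×2 = 2 → write 0 carry 1
  0×2+1 = 1 → write 1
  1×2 = 2 → write 0 carry 1
  1×2+1 = 3 → write 1 carry 1
  0×2+1 = 1 → write 1
  0×2 = 0 → write 0
  0×2 = 0 → write 0
  1×2 = 2 → write 0 carry 1
  1×2+1 = 3 → write 1 carry 1
  0×2+1 = 1 → write 1
  1×2 = 2 → write 0 carry 1
  0×2+1 = 1 → write 1
  1×2 = 2 → write 0 carry 1
  0×2+1 = 1 → write 1
  1×2 = 2 → write 0 carry 1
  remaining carry: 1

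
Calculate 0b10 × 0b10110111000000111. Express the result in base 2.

0b101101110000001110

Multiply each base-2 digit by 2, carrying:
  1×2 = 2 → write 0 carry 1
  1×2+1 = 3 → write 1 carry 1
  1×2+1 = 3 → write 1 carry 1
  0×2+1 = 1 → write 1
  0×2 = 0 → write 0
  0×2 = 0 → write 0
  0×2 = 0 → write 0
  0×2 = 0 → write 0
  0×2 = 0 → write 0
  1×2 = 2 → write 0 carry 1
  1×2+1 = 3 → write 1 carry 1
  1×2+1 = 3 → write 1 carry 1
  0×2+1 = 1 → write 1
  1×2 = 2 → write 0 carry 1
  1×2+1 = 3 → write 1 carry 1
  0×2+1 = 1 → write 1
  1×2 = 2 → write 0 carry 1
  remaining carry: 1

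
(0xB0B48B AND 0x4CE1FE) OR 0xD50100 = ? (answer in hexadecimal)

0xB0B48B AND 0x4CE1FE = 0x00A08A.
Then OR with 0xD50100.

0xD5A18A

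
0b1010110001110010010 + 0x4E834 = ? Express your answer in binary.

0x4E834 = 0b1001110100000110100 in binary.
Add column by column in base 2, right to left:
  0+0 = 0
  1+0 = 1
  0+1 = 1
  0+0 = 0
  1+1 = 0 carry 1
  0+1+1 = 0 carry 1
  0+0+1 = 1
  1+0 = 1
  1+0 = 1
  1+0 = 1
  0+0 = 0
  0+1 = 1
  0+0 = 0
  1+1 = 0 carry 1
  1+1+1 = 1 carry 1
  0+1+1 = 0 carry 1
  1+0+1 = 0 carry 1
  0+0+1 = 1
  1+1 = 0 carry 1
  final carry 1

0b10100100101111000110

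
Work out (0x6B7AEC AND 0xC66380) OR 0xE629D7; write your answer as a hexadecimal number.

0x6B7AEC AND 0xC66380 = 0x426280.
Then OR with 0xE629D7.

0xE66BD7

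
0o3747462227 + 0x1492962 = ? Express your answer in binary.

0b100000111001111000110111111001

0o3747462227 = 0b11111100111100110010010010111 in binary.
0x1492962 = 0b1010010010010100101100010 in binary.
Add column by column in base 2, right to left:
  1+0 = 1
  1+1 = 0 carry 1
  1+0+1 = 0 carry 1
  0+0+1 = 1
  1+0 = 1
  0+1 = 1
  0+1 = 1
  1+0 = 1
  0+1 = 1
  0+0 = 0
  1+0 = 1
  0+1 = 1
  0+0 = 0
  1+1 = 0 carry 1
  1+0+1 = 0 carry 1
  0+0+1 = 1
  0+1 = 1
  1+0 = 1
  1+0 = 1
  1+1 = 0 carry 1
  1+0+1 = 0 carry 1
  0+0+1 = 1
  0+1 = 1
  1+0 = 1
  1+1 = 0 carry 1
  1+0+1 = 0 carry 1
  1+0+1 = 0 carry 1
  1+0+1 = 0 carry 1
  1+0+1 = 0 carry 1
  final carry 1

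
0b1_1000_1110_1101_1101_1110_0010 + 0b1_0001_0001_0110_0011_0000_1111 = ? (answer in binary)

Add column by column in base 2, right to left:
  0+1 = 1
  1+1 = 0 carry 1
  0+1+1 = 0 carry 1
  0+1+1 = 0 carry 1
  0+0+1 = 1
  1+0 = 1
  1+0 = 1
  1+0 = 1
  1+1 = 0 carry 1
  0+1+1 = 0 carry 1
  1+0+1 = 0 carry 1
  1+0+1 = 0 carry 1
  1+0+1 = 0 carry 1
  0+1+1 = 0 carry 1
  1+1+1 = 1 carry 1
  1+0+1 = 0 carry 1
  0+1+1 = 0 carry 1
  1+0+1 = 0 carry 1
  1+0+1 = 0 carry 1
  1+0+1 = 0 carry 1
  0+1+1 = 0 carry 1
  0+0+1 = 1
  0+0 = 0
  1+0 = 1
  1+1 = 0 carry 1
  final carry 1

0b10101000000100000011110001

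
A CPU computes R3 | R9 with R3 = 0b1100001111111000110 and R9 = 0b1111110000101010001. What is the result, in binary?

OR bit by bit (1 where either bit is 1):
  1100001111111000110
| 1111110000101010001
= 1111111111111010111

0b1111111111111010111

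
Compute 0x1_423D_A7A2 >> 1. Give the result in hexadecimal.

0xA11ED3D1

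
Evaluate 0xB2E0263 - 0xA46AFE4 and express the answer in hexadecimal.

Subtract column by column in base 16:
  3-4 → F (borrow)
  6-E-1 → 7 (borrow)
  2-F-1 → 2 (borrow)
  0-A-1 → 5 (borrow)
  E-6-1 → 7
  2-4 → E (borrow)
  B-A-1 → 0

0xE7527F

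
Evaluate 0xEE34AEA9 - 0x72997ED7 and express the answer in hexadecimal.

0x7B9B2FD2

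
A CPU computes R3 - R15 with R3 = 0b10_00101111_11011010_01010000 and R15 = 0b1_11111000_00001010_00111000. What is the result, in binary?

0b1101111101000000011000

Subtract column by column in base 2:
  0-0 → 0
  0-0 → 0
  0-0 → 0
  0-1 → 1 (borrow)
  1-1-1 → 1 (borrow)
  0-1-1 → 0 (borrow)
  1-0-1 → 0
  0-0 → 0
  0-0 → 0
  1-1 → 0
  0-0 → 0
  1-1 → 0
  1-0 → 1
  0-0 → 0
  1-0 → 1
  1-0 → 1
  1-0 → 1
  1-0 → 1
  1-0 → 1
  1-1 → 0
  0-1 → 1 (borrow)
  1-1-1 → 1 (borrow)
  0-1-1 → 0 (borrow)
  0-1-1 → 0 (borrow)
  0-1-1 → 0 (borrow)
  1-0-1 → 0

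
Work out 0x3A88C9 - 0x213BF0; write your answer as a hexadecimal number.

0x194CD9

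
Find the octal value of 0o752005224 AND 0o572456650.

0o552004200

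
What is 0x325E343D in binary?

0b110010010111100011010000111101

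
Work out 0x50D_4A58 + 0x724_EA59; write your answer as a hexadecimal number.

0xC3234B1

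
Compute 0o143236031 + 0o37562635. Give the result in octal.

Add column by column in base 8, right to left:
  1+5 = 6
  3+3 = 6
  0+6 = 6
  6+2 = 0 carry 1
  3+6+1 = 2 carry 1
  2+5+1 = 0 carry 1
  3+7+1 = 3 carry 1
  4+3+1 = 0 carry 1
  1+0+1 = 2

0o203020666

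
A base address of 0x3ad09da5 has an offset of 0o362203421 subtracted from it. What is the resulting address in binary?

0b110111000001111001011010010100

0x3ad09da5 = 0b111010110100001001110110100101 in binary.
0o362203421 = 0b11110010010000011100010001 in binary.
Subtract column by column in base 2:
  1-1 → 0
  0-0 → 0
  1-0 → 1
  0-0 → 0
  0-1 → 1 (borrow)
  1-0-1 → 0
  0-0 → 0
  1-0 → 1
  1-1 → 0
  0-1 → 1 (borrow)
  1-1-1 → 1 (borrow)
  1-0-1 → 0
  1-0 → 1
  0-0 → 0
  0-0 → 0
  1-0 → 1
  0-1 → 1 (borrow)
  0-0-1 → 1 (borrow)
  0-0-1 → 1 (borrow)
  0-1-1 → 0 (borrow)
  1-0-1 → 0
  0-0 → 0
  1-1 → 0
  1-1 → 0
  0-1 → 1 (borrow)
  1-1-1 → 1 (borrow)
  0-0-1 → 1 (borrow)
  1-0-1 → 0
  1-0 → 1
  1-0 → 1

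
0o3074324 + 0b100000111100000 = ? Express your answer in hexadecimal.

0o3074324 = 0xC78D4 in hexadecimal.
0b100000111100000 = 0x41E0 in hexadecimal.
Add column by column in base 16, right to left:
  4+0 = 4
  D+E = B carry 1
  8+1+1 = A
  7+4 = B
  C+0 = C

0xCBAB4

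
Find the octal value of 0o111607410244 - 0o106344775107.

0o3242413135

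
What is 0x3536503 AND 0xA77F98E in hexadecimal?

AND each hex digit independently (no carries):
  3&A=2, 5&7=5, 3&7=3, 6&F=6, 5&9=1, 0&8=0, 3&E=2

0x2536102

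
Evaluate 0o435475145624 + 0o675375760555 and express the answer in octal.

0o1333073126401

Add column by column in base 8, right to left:
  4+5 = 1 carry 1
  2+5+1 = 0 carry 1
  6+5+1 = 4 carry 1
  5+0+1 = 6
  4+6 = 2 carry 1
  1+7+1 = 1 carry 1
  5+5+1 = 3 carry 1
  7+7+1 = 7 carry 1
  4+3+1 = 0 carry 1
  5+5+1 = 3 carry 1
  3+7+1 = 3 carry 1
  4+6+1 = 3 carry 1
  final carry 1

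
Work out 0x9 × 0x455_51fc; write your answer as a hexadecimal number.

Multiply each base-16 digit by 9, carrying:
  c×9 = 108 → write c carry 6
  f×9+6 = 141 → write d carry 8
  1×9+8 = 17 → write 1 carry 1
  5×9+1 = 46 → write e carry 2
  5×9+2 = 47 → write f carry 2
  5×9+2 = 47 → write f carry 2
  4×9+2 = 38 → write 6 carry 2
  remaining carry: 2

0x26ffe1dc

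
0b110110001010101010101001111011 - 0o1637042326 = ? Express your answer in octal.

0o4753462645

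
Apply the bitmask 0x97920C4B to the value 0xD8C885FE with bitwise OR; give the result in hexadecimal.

OR each hex digit independently (no carries):
  D|9=D, 8|7=F, C|9=D, 8|2=A, 8|0=8, 5|C=D, F|4=F, E|B=F

0xDFDA8DFF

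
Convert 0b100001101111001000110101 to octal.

Group the bits in threes: 100 001 101 111 001 000 110 101 → 41571065.

0o41571065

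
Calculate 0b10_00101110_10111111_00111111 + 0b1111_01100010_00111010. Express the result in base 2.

0b10001111100010000101111001

Add column by column in base 2, right to left:
  1+0 = 1
  1+1 = 0 carry 1
  1+0+1 = 0 carry 1
  1+1+1 = 1 carry 1
  1+1+1 = 1 carry 1
  1+1+1 = 1 carry 1
  0+0+1 = 1
  0+0 = 0
  1+0 = 1
  1+1 = 0 carry 1
  1+0+1 = 0 carry 1
  1+0+1 = 0 carry 1
  1+0+1 = 0 carry 1
  1+1+1 = 1 carry 1
  0+1+1 = 0 carry 1
  1+0+1 = 0 carry 1
  0+1+1 = 0 carry 1
  1+1+1 = 1 carry 1
  1+1+1 = 1 carry 1
  1+1+1 = 1 carry 1
  0+0+1 = 1
  1+0 = 1
  0+0 = 0
  0+0 = 0
  0+0 = 0
  1+0 = 1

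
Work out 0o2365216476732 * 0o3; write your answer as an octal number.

Multiply each base-8 digit by 3, carrying:
  2×3 = 6 → write 6
  3×3 = 9 → write 1 carry 1
  7×3+1 = 22 → write 6 carry 2
  6×3+2 = 20 → write 4 carry 2
  7×3+2 = 23 → write 7 carry 2
  4×3+2 = 14 → write 6 carry 1
  6×3+1 = 19 → write 3 carry 2
  1×3+2 = 5 → write 5
  2×3 = 6 → write 6
  5×3 = 15 → write 7 carry 1
  6×3+1 = 19 → write 3 carry 2
  3×3+2 = 11 → write 3 carry 1
  2×3+1 = 7 → write 7

0o7337653674616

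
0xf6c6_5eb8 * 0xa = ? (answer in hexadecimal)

0x9a3bfb330

Multiply each base-16 digit by 10, carrying:
  8×10 = 80 → write 0 carry 5
  b×10+5 = 115 → write 3 carry 7
  e×10+7 = 147 → write 3 carry 9
  5×10+9 = 59 → write b carry 3
  6×10+3 = 63 → write f carry 3
  c×10+3 = 123 → write b carry 7
  6×10+7 = 67 → write 3 carry 4
  f×10+4 = 154 → write a carry 9
  remaining carry: 9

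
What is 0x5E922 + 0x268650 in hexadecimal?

0x2C6F72

Add column by column in base 16, right to left:
  2+0 = 2
  2+5 = 7
  9+6 = F
  E+8 = 6 carry 1
  5+6+1 = C
  0+2 = 2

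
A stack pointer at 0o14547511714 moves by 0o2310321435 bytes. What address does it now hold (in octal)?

0o17060033351

Add column by column in base 8, right to left:
  4+5 = 1 carry 1
  1+3+1 = 5
  7+4 = 3 carry 1
  1+1+1 = 3
  1+2 = 3
  5+3 = 0 carry 1
  7+0+1 = 0 carry 1
  4+1+1 = 6
  5+3 = 0 carry 1
  4+2+1 = 7
  1+0 = 1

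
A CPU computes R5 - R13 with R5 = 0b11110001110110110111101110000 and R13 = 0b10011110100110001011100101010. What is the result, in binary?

Subtract column by column in base 2:
  0-0 → 0
  0-1 → 1 (borrow)
  0-0-1 → 1 (borrow)
  0-1-1 → 0 (borrow)
  1-0-1 → 0
  1-1 → 0
  1-0 → 1
  0-0 → 0
  1-1 → 0
  1-1 → 0
  1-1 → 0
  1-0 → 1
  0-1 → 1 (borrow)
  1-0-1 → 0
  1-0 → 1
  0-0 → 0
  1-1 → 0
  1-1 → 0
  0-0 → 0
  1-0 → 1
  1-1 → 0
  1-0 → 1
  0-1 → 1 (borrow)
  0-1-1 → 0 (borrow)
  0-1-1 → 0 (borrow)
  1-1-1 → 1 (borrow)
  1-0-1 → 0
  1-0 → 1
  1-1 → 0

0b1010011010000101100001000110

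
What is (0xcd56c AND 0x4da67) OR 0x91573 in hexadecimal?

0xcd56c AND 0x4da67 = 0x4d064.
Then OR with 0x91573.

0xdd577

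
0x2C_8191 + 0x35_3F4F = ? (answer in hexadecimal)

Add column by column in base 16, right to left:
  1+F = 0 carry 1
  9+4+1 = E
  1+F = 0 carry 1
  8+3+1 = C
  C+5 = 1 carry 1
  2+3+1 = 6

0x61C0E0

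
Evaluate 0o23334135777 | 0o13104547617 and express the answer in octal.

0o33334577777

OR each oct digit independently (no carries):
  2|1=3, 3|3=3, 3|1=3, 3|0=3, 4|4=4, 1|5=5, 3|4=7, 5|7=7, 7|6=7, 7|1=7, 7|7=7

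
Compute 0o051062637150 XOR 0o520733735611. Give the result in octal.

XOR each oct digit independently (no carries):
  0^5=5, 5^2=7, 1^0=1, 0^7=7, 6^3=5, 2^3=1, 6^7=1, 3^3=0, 7^5=2, 1^6=7, 5^1=4, 0^1=1

0o571751102741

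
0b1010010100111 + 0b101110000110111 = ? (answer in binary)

0b111000011011110

Add column by column in base 2, right to left:
  1+1 = 0 carry 1
  1+1+1 = 1 carry 1
  1+1+1 = 1 carry 1
  0+0+1 = 1
  0+1 = 1
  1+1 = 0 carry 1
  0+0+1 = 1
  1+0 = 1
  0+0 = 0
  0+0 = 0
  1+1 = 0 carry 1
  0+1+1 = 0 carry 1
  1+1+1 = 1 carry 1
  0+0+1 = 1
  0+1 = 1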